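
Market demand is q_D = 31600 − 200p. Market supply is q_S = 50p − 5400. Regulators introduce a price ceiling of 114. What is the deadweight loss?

In inverse form: demand p = 158 − 0.005q, supply p = 108 + 0.02q.
Competitive equilibrium: 158 − 0.005q = 108 + 0.02q → q* = 2000, p* = 148.
At the ceiling p = 114, quantity supplied = (114 − 108)/0.02 = 300.
Willingness to pay at q' = 300: 158 − 0.005·300 = 156.5.
Δq = 2000 − 300 = 1700; wedge = 156.5 − 114 = 42.5.
Welfare loss = ½ × 1700 × 42.5 = 36125.

36125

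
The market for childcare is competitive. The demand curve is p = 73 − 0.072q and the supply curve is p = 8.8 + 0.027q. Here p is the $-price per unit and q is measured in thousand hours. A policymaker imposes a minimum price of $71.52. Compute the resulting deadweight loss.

Competitive equilibrium: 73 − 0.072q = 8.8 + 0.027q → q* = 648.4848, p* = 26.3091.
At the floor p = 71.52, quantity demanded = (73 − 71.52)/0.072 = 20.5556.
Sellers' marginal cost at q' = 20.5556: 8.8 + 0.027·20.5556 = 9.355.
Δq = 648.4848 − 20.5556 = 627.9292; wedge = 71.52 − 9.355 = 62.165.
Welfare loss = ½ × 627.9292 × 62.165 = $19517.61 thousand.

$19517.61 thousand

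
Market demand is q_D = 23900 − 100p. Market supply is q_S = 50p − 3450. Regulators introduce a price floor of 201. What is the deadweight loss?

52266.67

In inverse form: demand p = 239 − 0.01q, supply p = 69 + 0.02q.
Competitive equilibrium: 239 − 0.01q = 69 + 0.02q → q* = 5666.6667, p* = 182.3333.
At the floor p = 201, quantity demanded = (239 − 201)/0.01 = 3800.
Sellers' marginal cost at q' = 3800: 69 + 0.02·3800 = 145.
Δq = 5666.6667 − 3800 = 1866.6667; wedge = 201 − 145 = 56.
Welfare loss = ½ × 1866.6667 × 56 = 52266.67.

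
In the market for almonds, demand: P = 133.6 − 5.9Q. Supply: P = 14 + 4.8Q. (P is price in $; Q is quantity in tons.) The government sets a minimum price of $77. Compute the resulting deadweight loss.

$13.43

Competitive equilibrium: 133.6 − 5.9Q = 14 + 4.8Q → Q* = 11.1776, P* = 67.6523.
At the floor P = 77, quantity demanded = (133.6 − 77)/5.9 = 9.5932.
Sellers' marginal cost at Q' = 9.5932: 14 + 4.8·9.5932 = 60.0474.
ΔQ = 11.1776 − 9.5932 = 1.5844; wedge = 77 − 60.0474 = 16.9526.
DWL = ½ × 1.5844 × 16.9526 = $13.43.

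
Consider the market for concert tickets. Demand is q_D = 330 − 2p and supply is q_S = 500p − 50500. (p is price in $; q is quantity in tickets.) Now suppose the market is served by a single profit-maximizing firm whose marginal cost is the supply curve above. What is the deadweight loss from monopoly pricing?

$1015.85

In inverse form: demand p = 165 − 0.5q, supply p = 101 + 0.002q.
Competitive equilibrium: 165 − 0.5q = 101 + 0.002q → q* = 127.49, p* = 101.255.
Marginal revenue: MR = 165 − q. Set MR = MC: 165 − q = 101 + 0.002q → q_m = 63.8723.
Price p_m = 165 − 0.5·63.8723 = 133.0639; MC(q_m) = 101 + 0.002·63.8723 = 101.1277.
Competitive q* = 127.49, so Δq = 63.6177; wedge = 133.0639 − 101.1277 = 31.9362.
Deadweight loss = ½ × 63.6177 × 31.9362 = $1015.85.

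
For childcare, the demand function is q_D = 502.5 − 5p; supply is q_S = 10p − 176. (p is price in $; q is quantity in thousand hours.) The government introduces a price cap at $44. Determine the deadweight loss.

In inverse form: demand p = 100.5 − 0.2q, supply p = 17.6 + 0.1q.
Competitive equilibrium: 100.5 − 0.2q = 17.6 + 0.1q → q* = 276.3333, p* = 45.2333.
At the ceiling p = 44, quantity supplied = (44 − 17.6)/0.1 = 264.
Willingness to pay at q' = 264: 100.5 − 0.2·264 = 47.7.
Δq = 276.3333 − 264 = 12.3333; wedge = 47.7 − 44 = 3.7.
The triangle = ½ × 12.3333 × 3.7 = $22.82 thousand.

$22.82 thousand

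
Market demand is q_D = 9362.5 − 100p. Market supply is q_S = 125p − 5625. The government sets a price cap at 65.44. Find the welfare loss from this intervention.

192.87

In inverse form: demand p = 93.625 − 0.01q, supply p = 45 + 0.008q.
Competitive equilibrium: 93.625 − 0.01q = 45 + 0.008q → q* = 2701.3889, p* = 66.6111.
At the ceiling p = 65.44, quantity supplied = (65.44 − 45)/0.008 = 2555.
Willingness to pay at q' = 2555: 93.625 − 0.01·2555 = 68.075.
Δq = 2701.3889 − 2555 = 146.3889; wedge = 68.075 − 65.44 = 2.635.
Welfare loss = ½ × 146.3889 × 2.635 = 192.87.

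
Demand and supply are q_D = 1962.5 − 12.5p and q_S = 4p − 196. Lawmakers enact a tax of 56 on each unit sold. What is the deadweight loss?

In inverse form: demand p = 157 − 0.08q, supply p = 49 + 0.25q.
Competitive equilibrium: 157 − 0.08q = 49 + 0.25q → q* = 327.27273, p* = 130.81818.
With the tax, the buyer price exceeds the seller price by 56: (157 − 0.08q) − (49 + 0.25q) = 56 → q' = 157.57576.
Δq = 327.27273 − 157.57576 = 169.69697; the wedge equals the tax, 56.
Deadweight loss = ½ × 169.69697 × 56 = 4751.52.

4751.52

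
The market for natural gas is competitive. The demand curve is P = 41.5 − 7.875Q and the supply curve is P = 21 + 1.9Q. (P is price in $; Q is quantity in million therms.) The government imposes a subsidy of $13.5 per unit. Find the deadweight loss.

Competitive equilibrium: 41.5 − 7.875Q = 21 + 1.9Q → Q* = 2.0972, P* = 24.9847.
The subsidy lowers effective supply by 13.5: P = 7.5 + 1.9Q.
New quantity: 41.5 − 7.875Q = 7.5 + 1.9Q → Q' = 3.4783.
Overproduction ΔQ = 3.4783 − 2.0972 = 1.3811; wedge = subsidy = 13.5.
DWL = ½ × 1.3811 × 13.5 = $9.32 million.

$9.32 million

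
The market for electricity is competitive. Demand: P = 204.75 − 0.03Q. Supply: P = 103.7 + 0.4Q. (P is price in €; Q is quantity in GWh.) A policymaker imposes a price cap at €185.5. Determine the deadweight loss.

Competitive equilibrium: 204.75 − 0.03Q = 103.7 + 0.4Q → Q* = 235, P* = 197.7.
At the ceiling P = 185.5, quantity supplied = (185.5 − 103.7)/0.4 = 204.5.
Willingness to pay at Q' = 204.5: 204.75 − 0.03·204.5 = 198.615.
ΔQ = 235 − 204.5 = 30.5; wedge = 198.615 − 185.5 = 13.115.
The triangle = ½ × 30.5 × 13.115 = €200.

€200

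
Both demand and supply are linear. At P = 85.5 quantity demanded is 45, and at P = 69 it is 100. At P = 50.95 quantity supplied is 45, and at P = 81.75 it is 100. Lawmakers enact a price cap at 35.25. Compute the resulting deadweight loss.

Demand slope = (69 − 85.5)/(100 − 45) = −0.3, so P = 99 − 0.3Q.
Supply slope = (81.75 − 50.95)/(100 − 45) = 0.56, so P = 25.75 + 0.56Q.
Competitive equilibrium: 99 − 0.3Q = 25.75 + 0.56Q → Q* = 85.1744, P* = 73.4477.
At the ceiling P = 35.25, quantity supplied = (35.25 − 25.75)/0.56 = 16.9643.
Willingness to pay at Q' = 16.9643: 99 − 0.3·16.9643 = 93.9107.
ΔQ = 85.1744 − 16.9643 = 68.2101; wedge = 93.9107 − 35.25 = 58.6607.
Welfare loss = ½ × 68.2101 × 58.6607 = 2000.63.

2000.63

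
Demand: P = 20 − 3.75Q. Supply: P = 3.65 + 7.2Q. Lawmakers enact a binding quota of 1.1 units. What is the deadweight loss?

0.85

Competitive equilibrium: 20 − 3.75Q = 3.65 + 7.2Q → Q* = 1.4932, P* = 14.4007.
At Q = 1.1: demand price = 20 − 3.75·1.1 = 15.875; supply price = 3.65 + 7.2·1.1 = 11.57.
ΔQ = 1.4932 − 1.1 = 0.3932; wedge = 15.875 − 11.57 = 4.305.
Deadweight loss = ½ × 0.3932 × 4.305 = 0.85.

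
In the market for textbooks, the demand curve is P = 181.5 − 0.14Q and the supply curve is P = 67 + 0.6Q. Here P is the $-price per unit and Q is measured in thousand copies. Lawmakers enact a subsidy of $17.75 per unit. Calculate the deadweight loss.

$212.88 thousand

Competitive equilibrium: 181.5 − 0.14Q = 67 + 0.6Q → Q* = 154.7297, P* = 159.8378.
The subsidy lowers effective supply by 17.75: P = 49.25 + 0.6Q.
New quantity: 181.5 − 0.14Q = 49.25 + 0.6Q → Q' = 178.7162.
Overproduction ΔQ = 178.7162 − 154.7297 = 23.9865; wedge = subsidy = 17.75.
Welfare loss = ½ × 23.9865 × 17.75 = $212.88 thousand.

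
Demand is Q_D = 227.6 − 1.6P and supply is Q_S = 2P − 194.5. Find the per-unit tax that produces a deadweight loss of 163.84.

In inverse form: demand P = 142.25 − 0.625Q, supply P = 97.25 + 0.5Q.
Competitive equilibrium: 142.25 − 0.625Q = 97.25 + 0.5Q → Q* = 40, P* = 117.25.
A tax t gives ΔQ = t/1.125 and wedge t, so DWL = t²/2.25.
t²/2.25 = 163.84 → t² = 368.64 → t = 19.2.

19.2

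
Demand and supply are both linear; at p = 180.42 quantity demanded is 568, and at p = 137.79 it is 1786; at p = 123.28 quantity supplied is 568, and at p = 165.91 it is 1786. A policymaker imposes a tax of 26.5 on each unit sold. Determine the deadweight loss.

Demand slope = (137.79 − 180.42)/(1786 − 568) = −0.035, so p = 200.3 − 0.035q.
Supply slope = (165.91 − 123.28)/(1786 − 568) = 0.035, so p = 103.4 + 0.035q.
Competitive equilibrium: 200.3 − 0.035q = 103.4 + 0.035q → q* = 1384.2857, p* = 151.85.
With the tax, the buyer price exceeds the seller price by 26.5: (200.3 − 0.035q) − (103.4 + 0.035q) = 26.5 → q' = 1005.7143.
Δq = 1384.2857 − 1005.7143 = 378.5714; the wedge equals the tax, 26.5.
The triangle = ½ × 378.5714 × 26.5 = 5016.07.

5016.07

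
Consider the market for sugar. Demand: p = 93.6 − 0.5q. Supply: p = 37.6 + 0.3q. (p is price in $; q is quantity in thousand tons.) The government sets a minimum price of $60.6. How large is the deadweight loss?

$6.40 thousand

Competitive equilibrium: 93.6 − 0.5q = 37.6 + 0.3q → q* = 70, p* = 58.6.
At the floor p = 60.6, quantity demanded = (93.6 − 60.6)/0.5 = 66.
Sellers' marginal cost at q' = 66: 37.6 + 0.3·66 = 57.4.
Δq = 70 − 66 = 4; wedge = 60.6 − 57.4 = 3.2.
DWL = ½ × 4 × 3.2 = $6.40 thousand.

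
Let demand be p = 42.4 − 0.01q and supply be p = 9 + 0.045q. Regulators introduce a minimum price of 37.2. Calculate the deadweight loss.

Competitive equilibrium: 42.4 − 0.01q = 9 + 0.045q → q* = 607.2727, p* = 36.3273.
At the floor p = 37.2, quantity demanded = (42.4 − 37.2)/0.01 = 520.
Sellers' marginal cost at q' = 520: 9 + 0.045·520 = 32.4.
Δq = 607.2727 − 520 = 87.2727; wedge = 37.2 − 32.4 = 4.8.
The triangle = ½ × 87.2727 × 4.8 = 209.45.

209.45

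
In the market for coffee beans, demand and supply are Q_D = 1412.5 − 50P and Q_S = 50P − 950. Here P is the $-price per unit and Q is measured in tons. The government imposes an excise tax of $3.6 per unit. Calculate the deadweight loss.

$162

In inverse form: demand P = 28.25 − 0.02Q, supply P = 19 + 0.02Q.
Competitive equilibrium: 28.25 − 0.02Q = 19 + 0.02Q → Q* = 231.25, P* = 23.625.
With the tax, the buyer price exceeds the seller price by 3.6: (28.25 − 0.02Q) − (19 + 0.02Q) = 3.6 → Q' = 141.25.
ΔQ = 231.25 − 141.25 = 90; the wedge equals the tax, 3.6.
Deadweight loss = ½ × 90 × 3.6 = $162.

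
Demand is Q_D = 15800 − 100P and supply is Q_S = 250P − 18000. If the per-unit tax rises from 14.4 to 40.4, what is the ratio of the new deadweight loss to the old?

In inverse form: demand P = 158 − 0.01Q, supply P = 72 + 0.004Q.
Competitive equilibrium: 158 − 0.01Q = 72 + 0.004Q → Q* = 6142.8571, P* = 96.5714.
For a per-unit tax t: ΔQ = t/0.014, so DWL = ½·t·(t/0.014) = t²/0.028.
At t = 14.4: DWL = 7405.714. At t = 40.4: DWL = 58291.429.
Ratio = (40.4/14.4)² = 7.871.

7.871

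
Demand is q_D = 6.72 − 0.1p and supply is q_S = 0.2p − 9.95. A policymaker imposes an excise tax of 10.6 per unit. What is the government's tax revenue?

4.84

In inverse form: demand p = 67.2 − 10q, supply p = 49.75 + 5q.
Competitive equilibrium: 67.2 − 10q = 49.75 + 5q → q* = 1.1633, p* = 55.5667.
With the tax, the buyer price exceeds the seller price by 10.6: (67.2 − 10q) − (49.75 + 5q) = 10.6 → q' = 0.4567.
Tax revenue = 10.6 × 0.4567 = 4.84.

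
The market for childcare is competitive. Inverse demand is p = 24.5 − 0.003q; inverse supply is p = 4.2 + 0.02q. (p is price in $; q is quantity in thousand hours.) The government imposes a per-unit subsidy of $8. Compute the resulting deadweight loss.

$1391.30 thousand

Competitive equilibrium: 24.5 − 0.003q = 4.2 + 0.02q → q* = 882.6087, p* = 21.8522.
The subsidy lowers effective supply by 8: p = 0.02q − 3.8.
New quantity: 24.5 − 0.003q = 0.02q − 3.8 → q' = 1230.4348.
Overproduction Δq = 1230.4348 − 882.6087 = 347.8261; wedge = subsidy = 8.
DWL = ½ × 347.8261 × 8 = $1391.30 thousand.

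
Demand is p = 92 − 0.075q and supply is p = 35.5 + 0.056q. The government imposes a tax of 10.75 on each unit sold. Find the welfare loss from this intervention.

441.08

Competitive equilibrium: 92 − 0.075q = 35.5 + 0.056q → q* = 431.2977, p* = 59.6527.
With the tax, the buyer price exceeds the seller price by 10.75: (92 − 0.075q) − (35.5 + 0.056q) = 10.75 → q' = 349.2366.
Δq = 431.2977 − 349.2366 = 82.0611; the wedge equals the tax, 10.75.
Deadweight loss = ½ × 82.0611 × 10.75 = 441.08.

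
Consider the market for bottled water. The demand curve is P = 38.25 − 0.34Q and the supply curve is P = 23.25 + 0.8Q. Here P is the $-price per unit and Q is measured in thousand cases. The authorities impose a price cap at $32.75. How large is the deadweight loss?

Competitive equilibrium: 38.25 − 0.34Q = 23.25 + 0.8Q → Q* = 13.1579, P* = 33.7763.
At the ceiling P = 32.75, quantity supplied = (32.75 − 23.25)/0.8 = 11.875.
Willingness to pay at Q' = 11.875: 38.25 − 0.34·11.875 = 34.2125.
ΔQ = 13.1579 − 11.875 = 1.2829; wedge = 34.2125 − 32.75 = 1.4625.
DWL = ½ × 1.2829 × 1.4625 = $0.94 thousand.

$0.94 thousand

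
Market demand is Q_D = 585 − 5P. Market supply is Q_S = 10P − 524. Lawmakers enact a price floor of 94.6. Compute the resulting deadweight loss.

1601.67

In inverse form: demand P = 117 − 0.2Q, supply P = 52.4 + 0.1Q.
Competitive equilibrium: 117 − 0.2Q = 52.4 + 0.1Q → Q* = 215.3333, P* = 73.9333.
At the floor P = 94.6, quantity demanded = (117 − 94.6)/0.2 = 112.
Sellers' marginal cost at Q' = 112: 52.4 + 0.1·112 = 63.6.
ΔQ = 215.3333 − 112 = 103.3333; wedge = 94.6 − 63.6 = 31.
Welfare loss = ½ × 103.3333 × 31 = 1601.67.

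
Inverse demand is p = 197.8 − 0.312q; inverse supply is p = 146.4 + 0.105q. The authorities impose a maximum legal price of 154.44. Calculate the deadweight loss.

Competitive equilibrium: 197.8 − 0.312q = 146.4 + 0.105q → q* = 123.2614, p* = 159.3424.
At the ceiling p = 154.44, quantity supplied = (154.44 − 146.4)/0.105 = 76.5714.
Willingness to pay at q' = 76.5714: 197.8 − 0.312·76.5714 = 173.9097.
Δq = 123.2614 − 76.5714 = 46.69; wedge = 173.9097 − 154.44 = 19.4697.
DWL = ½ × 46.69 × 19.4697 = 454.52.

454.52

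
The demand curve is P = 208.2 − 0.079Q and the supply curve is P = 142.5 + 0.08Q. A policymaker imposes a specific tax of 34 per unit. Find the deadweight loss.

Competitive equilibrium: 208.2 − 0.079Q = 142.5 + 0.08Q → Q* = 413.2075, P* = 175.5566.
With the tax, the buyer price exceeds the seller price by 34: (208.2 − 0.079Q) − (142.5 + 0.08Q) = 34 → Q' = 199.3711.
ΔQ = 413.2075 − 199.3711 = 213.8364; the wedge equals the tax, 34.
The triangle = ½ × 213.8364 × 34 = 3635.22.

3635.22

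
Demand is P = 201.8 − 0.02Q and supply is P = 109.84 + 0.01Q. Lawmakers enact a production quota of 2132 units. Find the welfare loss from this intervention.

Competitive equilibrium: 201.8 − 0.02Q = 109.84 + 0.01Q → Q* = 3065.3333, P* = 140.4933.
At Q = 2132: demand price = 201.8 − 0.02·2132 = 159.16; supply price = 109.84 + 0.01·2132 = 131.16.
ΔQ = 3065.3333 − 2132 = 933.3333; wedge = 159.16 − 131.16 = 28.
DWL = ½ × 933.3333 × 28 = 13066.67.

13066.67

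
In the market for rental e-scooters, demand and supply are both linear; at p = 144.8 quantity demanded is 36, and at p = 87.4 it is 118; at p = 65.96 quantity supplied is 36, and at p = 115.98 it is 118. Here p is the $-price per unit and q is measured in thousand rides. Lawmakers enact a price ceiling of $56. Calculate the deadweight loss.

$3834.33 thousand

Demand slope = (87.4 − 144.8)/(118 − 36) = −0.7, so p = 170 − 0.7q.
Supply slope = (115.98 − 65.96)/(118 − 36) = 0.61, so p = 44 + 0.61q.
Competitive equilibrium: 170 − 0.7q = 44 + 0.61q → q* = 96.1832, p* = 102.6718.
At the ceiling p = 56, quantity supplied = (56 − 44)/0.61 = 19.6721.
Willingness to pay at q' = 19.6721: 170 − 0.7·19.6721 = 156.2295.
Δq = 96.1832 − 19.6721 = 76.5111; wedge = 156.2295 − 56 = 100.2295.
Deadweight loss = ½ × 76.5111 × 100.2295 = $3834.33 thousand.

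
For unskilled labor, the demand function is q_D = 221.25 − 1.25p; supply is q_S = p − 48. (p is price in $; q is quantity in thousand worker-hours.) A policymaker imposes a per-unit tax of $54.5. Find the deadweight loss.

$825.07 thousand

In inverse form: demand p = 177 − 0.8q, supply p = 48 + q.
Competitive equilibrium: 177 − 0.8q = 48 + q → q* = 71.6667, p* = 119.6667.
With the tax, the buyer price exceeds the seller price by 54.5: (177 − 0.8q) − (48 + q) = 54.5 → q' = 41.3889.
Δq = 71.6667 − 41.3889 = 30.2778; the wedge equals the tax, 54.5.
Welfare loss = ½ × 30.2778 × 54.5 = $825.07 thousand.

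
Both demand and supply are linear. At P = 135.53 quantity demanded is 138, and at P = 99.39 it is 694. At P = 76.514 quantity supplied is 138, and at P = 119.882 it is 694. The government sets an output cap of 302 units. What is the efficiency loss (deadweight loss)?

4422.37

Demand slope = (99.39 − 135.53)/(694 − 138) = −0.065, so P = 144.5 − 0.065Q.
Supply slope = (119.882 − 76.514)/(694 − 138) = 0.078, so P = 65.75 + 0.078Q.
Competitive equilibrium: 144.5 − 0.065Q = 65.75 + 0.078Q → Q* = 550.6993, P* = 108.7045.
At Q = 302: demand price = 144.5 − 0.065·302 = 124.87; supply price = 65.75 + 0.078·302 = 89.306.
ΔQ = 550.6993 − 302 = 248.6993; wedge = 124.87 − 89.306 = 35.564.
DWL = ½ × 248.6993 × 35.564 = 4422.37.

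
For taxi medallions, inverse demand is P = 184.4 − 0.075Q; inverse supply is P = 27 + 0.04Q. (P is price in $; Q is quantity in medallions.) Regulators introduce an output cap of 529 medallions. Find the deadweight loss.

$40542.61

Competitive equilibrium: 184.4 − 0.075Q = 27 + 0.04Q → Q* = 1368.6957, P* = 81.7478.
At Q = 529: demand price = 184.4 − 0.075·529 = 144.725; supply price = 27 + 0.04·529 = 48.16.
ΔQ = 1368.6957 − 529 = 839.6957; wedge = 144.725 − 48.16 = 96.565.
The triangle = ½ × 839.6957 × 96.565 = $40542.61.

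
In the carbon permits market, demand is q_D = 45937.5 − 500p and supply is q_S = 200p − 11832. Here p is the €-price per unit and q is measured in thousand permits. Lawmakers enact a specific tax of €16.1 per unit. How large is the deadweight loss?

€18515 thousand

In inverse form: demand p = 91.875 − 0.002q, supply p = 59.16 + 0.005q.
Competitive equilibrium: 91.875 − 0.002q = 59.16 + 0.005q → q* = 4673.5714, p* = 82.5279.
With the tax, the buyer price exceeds the seller price by 16.1: (91.875 − 0.002q) − (59.16 + 0.005q) = 16.1 → q' = 2373.5714.
Δq = 4673.5714 − 2373.5714 = 2300; the wedge equals the tax, 16.1.
Deadweight loss = ½ × 2300 × 16.1 = €18515 thousand.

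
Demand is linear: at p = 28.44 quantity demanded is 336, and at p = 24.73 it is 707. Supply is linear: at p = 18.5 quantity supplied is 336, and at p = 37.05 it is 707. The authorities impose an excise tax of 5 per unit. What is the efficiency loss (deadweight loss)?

208.33

Demand slope = (24.73 − 28.44)/(707 − 336) = −0.01, so p = 31.8 − 0.01q.
Supply slope = (37.05 − 18.5)/(707 − 336) = 0.05, so p = 1.7 + 0.05q.
Competitive equilibrium: 31.8 − 0.01q = 1.7 + 0.05q → q* = 501.6667, p* = 26.7833.
With the tax, the buyer price exceeds the seller price by 5: (31.8 − 0.01q) − (1.7 + 0.05q) = 5 → q' = 418.3333.
Δq = 501.6667 − 418.3333 = 83.3334; the wedge equals the tax, 5.
DWL = ½ × 83.3334 × 5 = 208.33.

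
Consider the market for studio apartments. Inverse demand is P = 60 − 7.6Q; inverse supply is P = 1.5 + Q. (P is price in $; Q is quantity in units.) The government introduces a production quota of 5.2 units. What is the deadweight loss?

$11.04

Competitive equilibrium: 60 − 7.6Q = 1.5 + Q → Q* = 6.8023, P* = 8.3023.
At Q = 5.2: demand price = 60 − 7.6·5.2 = 20.48; supply price = 1.5 + 1·5.2 = 6.7.
ΔQ = 6.8023 − 5.2 = 1.6023; wedge = 20.48 − 6.7 = 13.78.
The triangle = ½ × 1.6023 × 13.78 = $11.04.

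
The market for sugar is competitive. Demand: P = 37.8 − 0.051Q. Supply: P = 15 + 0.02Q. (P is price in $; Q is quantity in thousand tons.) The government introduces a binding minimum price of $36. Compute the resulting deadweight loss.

Competitive equilibrium: 37.8 − 0.051Q = 15 + 0.02Q → Q* = 321.1268, P* = 21.4225.
At the floor P = 36, quantity demanded = (37.8 − 36)/0.051 = 35.2941.
Sellers' marginal cost at Q' = 35.2941: 15 + 0.02·35.2941 = 15.7059.
ΔQ = 321.1268 − 35.2941 = 285.8327; wedge = 36 − 15.7059 = 20.2941.
Deadweight loss = ½ × 285.8327 × 20.2941 = $2900.36 thousand.

$2900.36 thousand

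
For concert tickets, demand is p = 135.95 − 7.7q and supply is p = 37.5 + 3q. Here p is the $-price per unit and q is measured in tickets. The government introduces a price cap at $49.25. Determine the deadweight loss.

$149.39

Competitive equilibrium: 135.95 − 7.7q = 37.5 + 3q → q* = 9.2009, p* = 65.1028.
At the ceiling p = 49.25, quantity supplied = (49.25 − 37.5)/3 = 3.9167.
Willingness to pay at q' = 3.9167: 135.95 − 7.7·3.9167 = 105.7914.
Δq = 9.2009 − 3.9167 = 5.2842; wedge = 105.7914 − 49.25 = 56.5414.
The triangle = ½ × 5.2842 × 56.5414 = $149.39.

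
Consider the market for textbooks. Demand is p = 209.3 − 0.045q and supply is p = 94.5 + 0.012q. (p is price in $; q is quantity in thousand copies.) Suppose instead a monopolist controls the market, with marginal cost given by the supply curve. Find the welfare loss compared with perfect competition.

Competitive equilibrium: 209.3 − 0.045q = 94.5 + 0.012q → q* = 2014.03509, p* = 118.66842.
Marginal revenue: MR = 209.3 − 0.09q. Set MR = MC: 209.3 − 0.09q = 94.5 + 0.012q → q_m = 1125.4902.
Price p_m = 209.3 − 0.045·1125.4902 = 158.65294; MC(q_m) = 94.5 + 0.012·1125.4902 = 108.00588.
Competitive q* = 2014.03509, so Δq = 888.54489; wedge = 158.65294 − 108.00588 = 50.64706.
The triangle = ½ × 888.54489 × 50.64706 = $22501.09 thousand.

$22501.09 thousand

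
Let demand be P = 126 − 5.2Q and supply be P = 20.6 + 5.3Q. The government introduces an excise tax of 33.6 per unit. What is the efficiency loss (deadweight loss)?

Competitive equilibrium: 126 − 5.2Q = 20.6 + 5.3Q → Q* = 10.0381, P* = 73.8019.
With the tax, the buyer price exceeds the seller price by 33.6: (126 − 5.2Q) − (20.6 + 5.3Q) = 33.6 → Q' = 6.8381.
ΔQ = 10.0381 − 6.8381 = 3.2; the wedge equals the tax, 33.6.
DWL = ½ × 3.2 × 33.6 = 53.76.

53.76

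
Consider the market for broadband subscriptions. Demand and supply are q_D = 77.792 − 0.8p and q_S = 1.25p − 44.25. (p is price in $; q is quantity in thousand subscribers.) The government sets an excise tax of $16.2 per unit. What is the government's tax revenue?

In inverse form: demand p = 97.24 − 1.25q, supply p = 35.4 + 0.8q.
Competitive equilibrium: 97.24 − 1.25q = 35.4 + 0.8q → q* = 30.1659, p* = 59.5327.
With the tax, the buyer price exceeds the seller price by 16.2: (97.24 − 1.25q) − (35.4 + 0.8q) = 16.2 → q' = 22.2634.
Tax revenue = 16.2 × 22.2634 = $360.67 thousand.

$360.67 thousand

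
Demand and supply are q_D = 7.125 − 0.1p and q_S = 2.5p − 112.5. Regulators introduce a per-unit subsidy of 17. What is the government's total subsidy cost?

In inverse form: demand p = 71.25 − 10q, supply p = 45 + 0.4q.
Competitive equilibrium: 71.25 − 10q = 45 + 0.4q → q* = 2.524, p* = 46.0096.
The subsidy lowers effective supply by 17: p = 28 + 0.4q.
New quantity: 71.25 − 10q = 28 + 0.4q → q' = 4.1587.
Total subsidy cost = 17 × 4.1587 = 70.70.

70.70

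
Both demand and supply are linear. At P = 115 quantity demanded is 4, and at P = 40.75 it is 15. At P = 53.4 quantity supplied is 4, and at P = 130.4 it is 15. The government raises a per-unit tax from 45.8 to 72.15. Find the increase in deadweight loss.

113.02

Demand slope = (40.75 − 115)/(15 − 4) = −6.75, so P = 142 − 6.75Q.
Supply slope = (130.4 − 53.4)/(15 − 4) = 7, so P = 25.4 + 7Q.
Competitive equilibrium: 142 − 6.75Q = 25.4 + 7Q → Q* = 8.48, P* = 84.76.
For a per-unit tax t: ΔQ = t/13.75, so DWL = ½·t·(t/13.75) = t²/27.5.
At t = 45.8: DWL = 76.278. At t = 72.15: DWL = 189.295.
Increase = 189.295 − 76.278 = 113.02.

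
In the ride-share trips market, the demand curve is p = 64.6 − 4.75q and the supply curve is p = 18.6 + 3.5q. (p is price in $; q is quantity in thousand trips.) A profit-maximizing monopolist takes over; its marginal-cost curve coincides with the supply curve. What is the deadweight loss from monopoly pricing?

$17.12 thousand

Competitive equilibrium: 64.6 − 4.75q = 18.6 + 3.5q → q* = 5.5758, p* = 38.1152.
Marginal revenue: MR = 64.6 − 9.5q. Set MR = MC: 64.6 − 9.5q = 18.6 + 3.5q → q_m = 3.5385.
Price p_m = 64.6 − 4.75·3.5385 = 47.7921; MC(q_m) = 18.6 + 3.5·3.5385 = 30.9848.
Competitive q* = 5.5758, so Δq = 2.0373; wedge = 47.7921 − 30.9848 = 16.8073.
Welfare loss = ½ × 2.0373 × 16.8073 = $17.12 thousand.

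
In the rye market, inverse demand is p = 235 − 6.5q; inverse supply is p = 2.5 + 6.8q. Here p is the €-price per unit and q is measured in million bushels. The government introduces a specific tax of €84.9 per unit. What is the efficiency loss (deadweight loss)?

Competitive equilibrium: 235 − 6.5q = 2.5 + 6.8q → q* = 17.4812, p* = 121.3722.
With the tax, the buyer price exceeds the seller price by 84.9: (235 − 6.5q) − (2.5 + 6.8q) = 84.9 → q' = 11.0977.
Δq = 17.4812 − 11.0977 = 6.3835; the wedge equals the tax, 84.9.
Welfare loss = ½ × 6.3835 × 84.9 = €270.98 million.

€270.98 million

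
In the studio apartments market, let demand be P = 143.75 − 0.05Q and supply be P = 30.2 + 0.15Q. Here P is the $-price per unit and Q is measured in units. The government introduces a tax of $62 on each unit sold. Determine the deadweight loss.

Competitive equilibrium: 143.75 − 0.05Q = 30.2 + 0.15Q → Q* = 567.75, P* = 115.3625.
With the tax, the buyer price exceeds the seller price by 62: (143.75 − 0.05Q) − (30.2 + 0.15Q) = 62 → Q' = 257.75.
ΔQ = 567.75 − 257.75 = 310; the wedge equals the tax, 62.
DWL = ½ × 310 × 62 = $9610.

$9610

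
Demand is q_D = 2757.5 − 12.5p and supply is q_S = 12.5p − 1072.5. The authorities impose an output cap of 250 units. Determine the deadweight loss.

28084.50

In inverse form: demand p = 220.6 − 0.08q, supply p = 85.8 + 0.08q.
Competitive equilibrium: 220.6 − 0.08q = 85.8 + 0.08q → q* = 842.5, p* = 153.2.
At q = 250: demand price = 220.6 − 0.08·250 = 200.6; supply price = 85.8 + 0.08·250 = 105.8.
Δq = 842.5 − 250 = 592.5; wedge = 200.6 − 105.8 = 94.8.
Welfare loss = ½ × 592.5 × 94.8 = 28084.50.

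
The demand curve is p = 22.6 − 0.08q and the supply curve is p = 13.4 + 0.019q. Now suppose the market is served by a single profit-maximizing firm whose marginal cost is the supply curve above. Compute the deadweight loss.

Competitive equilibrium: 22.6 − 0.08q = 13.4 + 0.019q → q* = 92.9293, p* = 15.1657.
Marginal revenue: MR = 22.6 − 0.16q. Set MR = MC: 22.6 − 0.16q = 13.4 + 0.019q → q_m = 51.3966.
Price p_m = 22.6 − 0.08·51.3966 = 18.4883; MC(q_m) = 13.4 + 0.019·51.3966 = 14.3765.
Competitive q* = 92.9293, so Δq = 41.5327; wedge = 18.4883 − 14.3765 = 4.1118.
Deadweight loss = ½ × 41.5327 × 4.1118 = 85.39.

85.39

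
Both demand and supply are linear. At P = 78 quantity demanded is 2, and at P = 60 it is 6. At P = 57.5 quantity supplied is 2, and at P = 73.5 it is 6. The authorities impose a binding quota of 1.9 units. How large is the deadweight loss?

26.81

Demand slope = (60 − 78)/(6 − 2) = −4.5, so P = 87 − 4.5Q.
Supply slope = (73.5 − 57.5)/(6 − 2) = 4, so P = 49.5 + 4Q.
Competitive equilibrium: 87 − 4.5Q = 49.5 + 4Q → Q* = 4.4118, P* = 67.1471.
At Q = 1.9: demand price = 87 − 4.5·1.9 = 78.45; supply price = 49.5 + 4·1.9 = 57.1.
ΔQ = 4.4118 − 1.9 = 2.5118; wedge = 78.45 − 57.1 = 21.35.
Welfare loss = ½ × 2.5118 × 21.35 = 26.81.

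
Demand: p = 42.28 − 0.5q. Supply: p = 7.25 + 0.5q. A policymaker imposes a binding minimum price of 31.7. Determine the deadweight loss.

96.19

Competitive equilibrium: 42.28 − 0.5q = 7.25 + 0.5q → q* = 35.03, p* = 24.765.
At the floor p = 31.7, quantity demanded = (42.28 − 31.7)/0.5 = 21.16.
Sellers' marginal cost at q' = 21.16: 7.25 + 0.5·21.16 = 17.83.
Δq = 35.03 − 21.16 = 13.87; wedge = 31.7 − 17.83 = 13.87.
Deadweight loss = ½ × 13.87 × 13.87 = 96.19.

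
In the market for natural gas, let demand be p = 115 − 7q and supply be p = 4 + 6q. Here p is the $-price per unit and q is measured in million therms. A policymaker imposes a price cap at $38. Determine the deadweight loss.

$53.61 million

Competitive equilibrium: 115 − 7q = 4 + 6q → q* = 8.5385, p* = 55.2308.
At the ceiling p = 38, quantity supplied = (38 − 4)/6 = 5.6667.
Willingness to pay at q' = 5.6667: 115 − 7·5.6667 = 75.3331.
Δq = 8.5385 − 5.6667 = 2.8718; wedge = 75.3331 − 38 = 37.3331.
DWL = ½ × 2.8718 × 37.3331 = $53.61 million.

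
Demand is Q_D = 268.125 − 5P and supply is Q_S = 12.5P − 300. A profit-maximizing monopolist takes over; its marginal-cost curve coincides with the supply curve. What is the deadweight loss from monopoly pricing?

In inverse form: demand P = 53.625 − 0.2Q, supply P = 24 + 0.08Q.
Competitive equilibrium: 53.625 − 0.2Q = 24 + 0.08Q → Q* = 105.80357, P* = 32.46429.
Marginal revenue: MR = 53.625 − 0.4Q. Set MR = MC: 53.625 − 0.4Q = 24 + 0.08Q → Q_m = 61.71875.
Price P_m = 53.625 − 0.2·61.71875 = 41.28125; MC(Q_m) = 24 + 0.08·61.71875 = 28.9375.
Competitive Q* = 105.80357, so ΔQ = 44.08482; wedge = 41.28125 − 28.9375 = 12.34375.
Welfare loss = ½ × 44.08482 × 12.34375 = 272.09.

272.09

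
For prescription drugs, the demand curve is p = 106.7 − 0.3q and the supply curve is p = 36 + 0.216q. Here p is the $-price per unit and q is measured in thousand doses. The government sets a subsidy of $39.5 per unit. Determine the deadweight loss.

Competitive equilibrium: 106.7 − 0.3q = 36 + 0.216q → q* = 137.0155, p* = 65.5953.
The subsidy lowers effective supply by 39.5: p = 0.216q − 3.5.
New quantity: 106.7 − 0.3q = 0.216q − 3.5 → q' = 213.5659.
Overproduction Δq = 213.5659 − 137.0155 = 76.5504; wedge = subsidy = 39.5.
DWL = ½ × 76.5504 × 39.5 = $1511.87 thousand.

$1511.87 thousand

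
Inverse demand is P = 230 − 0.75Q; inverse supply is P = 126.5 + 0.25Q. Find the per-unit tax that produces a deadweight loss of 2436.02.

Competitive equilibrium: 230 − 0.75Q = 126.5 + 0.25Q → Q* = 103.5, P* = 152.375.
A tax t gives ΔQ = t/1 and wedge t, so DWL = t²/2.
t²/2 = 2436.02 → t² = 4872.04 → t = 69.8.

69.8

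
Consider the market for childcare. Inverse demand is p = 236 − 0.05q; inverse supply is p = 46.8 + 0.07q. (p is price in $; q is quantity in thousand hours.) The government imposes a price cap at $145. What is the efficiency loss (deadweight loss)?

$1812.59 thousand

Competitive equilibrium: 236 − 0.05q = 46.8 + 0.07q → q* = 1576.666667, p* = 157.166667.
At the ceiling p = 145, quantity supplied = (145 − 46.8)/0.07 = 1402.857143.
Willingness to pay at q' = 1402.857143: 236 − 0.05·1402.857143 = 165.857143.
Δq = 1576.666667 − 1402.857143 = 173.809524; wedge = 165.857143 − 145 = 20.857143.
DWL = ½ × 173.809524 × 20.857143 = $1812.59 thousand.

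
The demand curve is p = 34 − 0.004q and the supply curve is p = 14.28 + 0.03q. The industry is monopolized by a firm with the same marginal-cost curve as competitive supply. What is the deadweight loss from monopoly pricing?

63.37

Competitive equilibrium: 34 − 0.004q = 14.28 + 0.03q → q* = 580, p* = 31.68.
Marginal revenue: MR = 34 − 0.008q. Set MR = MC: 34 − 0.008q = 14.28 + 0.03q → q_m = 518.9474.
Price p_m = 34 − 0.004·518.9474 = 31.9242; MC(q_m) = 14.28 + 0.03·518.9474 = 29.8484.
Competitive q* = 580, so Δq = 61.0526; wedge = 31.9242 − 29.8484 = 2.0758.
DWL = ½ × 61.0526 × 2.0758 = 63.37.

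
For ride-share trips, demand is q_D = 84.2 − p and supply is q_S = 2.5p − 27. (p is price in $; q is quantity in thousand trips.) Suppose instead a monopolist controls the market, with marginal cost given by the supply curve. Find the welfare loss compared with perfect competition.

In inverse form: demand p = 84.2 − q, supply p = 10.8 + 0.4q.
Competitive equilibrium: 84.2 − q = 10.8 + 0.4q → q* = 52.4286, p* = 31.7714.
Marginal revenue: MR = 84.2 − 2q. Set MR = MC: 84.2 − 2q = 10.8 + 0.4q → q_m = 30.5833.
Price p_m = 84.2 − 1·30.5833 = 53.6167; MC(q_m) = 10.8 + 0.4·30.5833 = 23.0333.
Competitive q* = 52.4286, so Δq = 21.8453; wedge = 53.6167 − 23.0333 = 30.5834.
Deadweight loss = ½ × 21.8453 × 30.5834 = $334.05 thousand.

$334.05 thousand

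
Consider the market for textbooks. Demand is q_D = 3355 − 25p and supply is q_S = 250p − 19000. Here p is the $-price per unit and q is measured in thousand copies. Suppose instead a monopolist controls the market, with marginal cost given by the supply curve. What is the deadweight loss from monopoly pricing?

In inverse form: demand p = 134.2 − 0.04q, supply p = 76 + 0.004q.
Competitive equilibrium: 134.2 − 0.04q = 76 + 0.004q → q* = 1322.72727, p* = 81.29091.
Marginal revenue: MR = 134.2 − 0.08q. Set MR = MC: 134.2 − 0.08q = 76 + 0.004q → q_m = 692.85714.
Price p_m = 134.2 − 0.04·692.85714 = 106.48571; MC(q_m) = 76 + 0.004·692.85714 = 78.77143.
Competitive q* = 1322.72727, so Δq = 629.87013; wedge = 106.48571 − 78.77143 = 27.71428.
Deadweight loss = ½ × 629.87013 × 27.71428 = $8728.20 thousand.

$8728.20 thousand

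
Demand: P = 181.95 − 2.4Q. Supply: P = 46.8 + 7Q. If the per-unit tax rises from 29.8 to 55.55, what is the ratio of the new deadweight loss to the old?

Competitive equilibrium: 181.95 − 2.4Q = 46.8 + 7Q → Q* = 14.3777, P* = 147.4436.
For a per-unit tax t: ΔQ = t/9.4, so DWL = ½·t·(t/9.4) = t²/18.8.
At t = 29.8: DWL = 47.236. At t = 55.55: DWL = 164.138.
Ratio = (55.55/29.8)² = 3.475.

3.475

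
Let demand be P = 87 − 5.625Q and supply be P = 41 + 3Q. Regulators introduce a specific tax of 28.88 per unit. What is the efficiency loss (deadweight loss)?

48.35

Competitive equilibrium: 87 − 5.625Q = 41 + 3Q → Q* = 5.3333, P* = 57.
With the tax, the buyer price exceeds the seller price by 28.88: (87 − 5.625Q) − (41 + 3Q) = 28.88 → Q' = 1.9849.
ΔQ = 5.3333 − 1.9849 = 3.3484; the wedge equals the tax, 28.88.
Welfare loss = ½ × 3.3484 × 28.88 = 48.35.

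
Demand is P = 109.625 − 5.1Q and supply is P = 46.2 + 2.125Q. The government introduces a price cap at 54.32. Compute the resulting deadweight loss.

88.78

Competitive equilibrium: 109.625 − 5.1Q = 46.2 + 2.125Q → Q* = 8.7785, P* = 64.8544.
At the ceiling P = 54.32, quantity supplied = (54.32 − 46.2)/2.125 = 3.8212.
Willingness to pay at Q' = 3.8212: 109.625 − 5.1·3.8212 = 90.1369.
ΔQ = 8.7785 − 3.8212 = 4.9573; wedge = 90.1369 − 54.32 = 35.8169.
Welfare loss = ½ × 4.9573 × 35.8169 = 88.78.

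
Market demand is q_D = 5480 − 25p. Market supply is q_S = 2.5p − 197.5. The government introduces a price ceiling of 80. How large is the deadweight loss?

21987.28

In inverse form: demand p = 219.2 − 0.04q, supply p = 79 + 0.4q.
Competitive equilibrium: 219.2 − 0.04q = 79 + 0.4q → q* = 318.63636, p* = 206.45455.
At the ceiling p = 80, quantity supplied = (80 − 79)/0.4 = 2.5.
Willingness to pay at q' = 2.5: 219.2 − 0.04·2.5 = 219.1.
Δq = 318.63636 − 2.5 = 316.13636; wedge = 219.1 − 80 = 139.1.
DWL = ½ × 316.13636 × 139.1 = 21987.28.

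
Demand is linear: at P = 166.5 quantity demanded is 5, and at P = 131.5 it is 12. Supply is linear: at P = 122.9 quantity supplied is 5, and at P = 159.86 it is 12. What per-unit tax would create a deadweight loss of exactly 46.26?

30.84

Demand slope = (131.5 − 166.5)/(12 − 5) = −5, so P = 191.5 − 5Q.
Supply slope = (159.86 − 122.9)/(12 − 5) = 5.28, so P = 96.5 + 5.28Q.
Competitive equilibrium: 191.5 − 5Q = 96.5 + 5.28Q → Q* = 9.2412, P* = 145.2938.
A tax t gives ΔQ = t/10.28 and wedge t, so DWL = t²/20.56.
t²/20.56 = 46.26 → t² = 951.1056 → t = 30.84.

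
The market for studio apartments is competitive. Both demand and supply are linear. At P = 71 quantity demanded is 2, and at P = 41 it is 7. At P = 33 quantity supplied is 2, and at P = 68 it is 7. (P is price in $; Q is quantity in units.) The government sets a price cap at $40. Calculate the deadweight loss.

$24.04

Demand slope = (41 − 71)/(7 − 2) = −6, so P = 83 − 6Q.
Supply slope = (68 − 33)/(7 − 2) = 7, so P = 19 + 7Q.
Competitive equilibrium: 83 − 6Q = 19 + 7Q → Q* = 4.9231, P* = 53.4615.
At the ceiling P = 40, quantity supplied = (40 − 19)/7 = 3.
Willingness to pay at Q' = 3: 83 − 6·3 = 65.
ΔQ = 4.9231 − 3 = 1.9231; wedge = 65 − 40 = 25.
Deadweight loss = ½ × 1.9231 × 25 = $24.04.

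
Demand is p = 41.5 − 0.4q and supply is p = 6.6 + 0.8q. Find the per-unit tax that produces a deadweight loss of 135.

18

Competitive equilibrium: 41.5 − 0.4q = 6.6 + 0.8q → q* = 29.0833, p* = 29.8667.
A tax t gives Δq = t/1.2 and wedge t, so DWL = t²/2.4.
t²/2.4 = 135 → t² = 324 → t = 18.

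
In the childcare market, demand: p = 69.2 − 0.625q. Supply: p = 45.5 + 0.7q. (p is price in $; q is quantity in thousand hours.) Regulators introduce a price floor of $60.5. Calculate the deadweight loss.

Competitive equilibrium: 69.2 − 0.625q = 45.5 + 0.7q → q* = 17.8868, p* = 58.0208.
At the floor p = 60.5, quantity demanded = (69.2 − 60.5)/0.625 = 13.92.
Sellers' marginal cost at q' = 13.92: 45.5 + 0.7·13.92 = 55.244.
Δq = 17.8868 − 13.92 = 3.9668; wedge = 60.5 − 55.244 = 5.256.
Deadweight loss = ½ × 3.9668 × 5.256 = $10.42 thousand.

$10.42 thousand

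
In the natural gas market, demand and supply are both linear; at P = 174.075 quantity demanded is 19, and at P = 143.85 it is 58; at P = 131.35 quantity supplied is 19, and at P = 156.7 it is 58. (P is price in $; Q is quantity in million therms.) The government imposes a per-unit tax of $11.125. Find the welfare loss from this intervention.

Demand slope = (143.85 − 174.075)/(58 − 19) = −0.775, so P = 188.8 − 0.775Q.
Supply slope = (156.7 − 131.35)/(58 − 19) = 0.65, so P = 119 + 0.65Q.
Competitive equilibrium: 188.8 − 0.775Q = 119 + 0.65Q → Q* = 48.9825, P* = 150.8386.
With the tax, the buyer price exceeds the seller price by 11.125: (188.8 − 0.775Q) − (119 + 0.65Q) = 11.125 → Q' = 41.1754.
ΔQ = 48.9825 − 41.1754 = 7.8071; the wedge equals the tax, 11.125.
The triangle = ½ × 7.8071 × 11.125 = $43.43 million.

$43.43 million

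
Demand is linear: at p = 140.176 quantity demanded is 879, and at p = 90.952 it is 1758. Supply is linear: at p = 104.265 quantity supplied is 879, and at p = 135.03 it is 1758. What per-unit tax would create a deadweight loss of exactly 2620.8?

Demand slope = (90.952 − 140.176)/(1758 − 879) = −0.056, so p = 189.4 − 0.056q.
Supply slope = (135.03 − 104.265)/(1758 − 879) = 0.035, so p = 73.5 + 0.035q.
Competitive equilibrium: 189.4 − 0.056q = 73.5 + 0.035q → q* = 1273.6264, p* = 118.0769.
A tax t gives Δq = t/0.091 and wedge t, so DWL = t²/0.182.
t²/0.182 = 2620.8 → t² = 476.9856 → t = 21.84.

21.84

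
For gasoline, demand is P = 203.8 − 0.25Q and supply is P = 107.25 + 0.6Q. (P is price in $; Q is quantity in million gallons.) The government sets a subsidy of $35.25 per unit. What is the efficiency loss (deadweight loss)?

$730.92 million

Competitive equilibrium: 203.8 − 0.25Q = 107.25 + 0.6Q → Q* = 113.5882, P* = 175.4029.
The subsidy lowers effective supply by 35.25: P = 72 + 0.6Q.
New quantity: 203.8 − 0.25Q = 72 + 0.6Q → Q' = 155.0588.
Overproduction ΔQ = 155.0588 − 113.5882 = 41.4706; wedge = subsidy = 35.25.
Welfare loss = ½ × 41.4706 × 35.25 = $730.92 million.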